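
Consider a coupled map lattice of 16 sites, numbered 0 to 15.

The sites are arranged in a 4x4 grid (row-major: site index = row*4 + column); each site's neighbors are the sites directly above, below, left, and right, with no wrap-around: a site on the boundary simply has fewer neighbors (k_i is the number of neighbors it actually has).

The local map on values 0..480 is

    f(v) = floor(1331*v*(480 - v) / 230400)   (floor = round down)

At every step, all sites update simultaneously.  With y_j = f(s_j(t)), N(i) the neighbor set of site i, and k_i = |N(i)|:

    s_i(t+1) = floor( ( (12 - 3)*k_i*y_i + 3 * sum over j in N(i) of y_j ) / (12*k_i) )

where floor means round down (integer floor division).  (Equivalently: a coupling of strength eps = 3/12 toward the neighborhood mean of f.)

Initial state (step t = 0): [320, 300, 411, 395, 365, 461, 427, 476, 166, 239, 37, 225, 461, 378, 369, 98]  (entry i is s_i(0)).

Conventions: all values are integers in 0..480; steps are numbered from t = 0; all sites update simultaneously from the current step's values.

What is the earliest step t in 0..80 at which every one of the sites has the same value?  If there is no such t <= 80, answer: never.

Answer: 12
Key observation: Synchronization is absorbing here: once all sites are equal they stay equal, and step 12 is the first all-equal step.

Derivation:
t=0: [320, 300, 411, 395, 365, 461, 427, 476, 166, 239, 37, 225, 461, 378, 369, 98]  (not all equal)
t=1: [290, 275, 175, 166, 235, 100, 117, 62, 277, 290, 134, 274, 102, 218, 221, 232]  (not all equal)
t=2: [320, 314, 303, 282, 320, 240, 242, 184, 315, 309, 276, 306, 248, 319, 324, 331]  (not all equal)
t=3: [295, 303, 311, 319, 298, 326, 329, 315, 302, 307, 320, 307, 323, 299, 293, 287]  (not all equal)
t=4: [314, 307, 301, 297, 311, 293, 288, 299, 308, 304, 297, 305, 296, 310, 314, 317]  (not all equal)
t=5: [301, 306, 311, 312, 304, 314, 317, 312, 306, 309, 312, 307, 311, 305, 302, 299]  (not all equal)
t=6: [310, 306, 302, 302, 308, 301, 299, 302, 306, 304, 302, 305, 304, 307, 309, 311]  (not all equal)
t=7: [304, 307, 309, 310, 306, 310, 311, 310, 307, 308, 309, 307, 308, 306, 305, 303]  (not all equal)
t=8: [308, 306, 304, 304, 306, 304, 303, 304, 306, 305, 305, 306, 306, 306, 307, 308]  (not all equal)
t=9: [306, 307, 308, 309, 307, 308, 308, 308, 307, 307, 307, 307, 307, 307, 306, 306]  (not all equal)
t=10: [306, 306, 305, 305, 306, 306, 306, 305, 306, 306, 306, 306, 306, 306, 306, 306]  (not all equal)
t=11: [307, 307, 307, 308, 307, 307, 307, 307, 307, 307, 307, 307, 307, 307, 307, 307]  (not all equal)
t=12: [306, 306, 306, 306, 306, 306, 306, 306, 306, 306, 306, 306, 306, 306, 306, 306]  (all equal)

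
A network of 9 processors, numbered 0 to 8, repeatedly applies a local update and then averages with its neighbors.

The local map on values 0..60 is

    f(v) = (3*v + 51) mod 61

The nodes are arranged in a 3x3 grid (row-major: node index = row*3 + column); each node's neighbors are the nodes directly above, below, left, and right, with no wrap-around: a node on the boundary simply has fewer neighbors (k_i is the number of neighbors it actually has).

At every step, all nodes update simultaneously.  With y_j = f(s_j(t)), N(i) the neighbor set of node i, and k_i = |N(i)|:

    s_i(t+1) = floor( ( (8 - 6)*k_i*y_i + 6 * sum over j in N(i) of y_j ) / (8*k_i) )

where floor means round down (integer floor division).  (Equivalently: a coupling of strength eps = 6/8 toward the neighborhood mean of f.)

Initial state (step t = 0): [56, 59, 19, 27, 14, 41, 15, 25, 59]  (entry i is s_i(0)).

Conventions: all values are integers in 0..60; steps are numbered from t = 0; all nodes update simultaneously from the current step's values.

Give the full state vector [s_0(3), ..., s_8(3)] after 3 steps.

Answer: [40, 40, 44, 34, 43, 36, 47, 41, 36]

Derivation:
t=0: [56, 59, 19, 27, 14, 41, 15, 25, 59]
t=1: [29, 40, 48, 28, 28, 44, 14, 29, 32]
t=2: [27, 22, 21, 18, 17, 12, 18, 21, 12]
t=3: [40, 40, 44, 34, 43, 36, 47, 41, 36]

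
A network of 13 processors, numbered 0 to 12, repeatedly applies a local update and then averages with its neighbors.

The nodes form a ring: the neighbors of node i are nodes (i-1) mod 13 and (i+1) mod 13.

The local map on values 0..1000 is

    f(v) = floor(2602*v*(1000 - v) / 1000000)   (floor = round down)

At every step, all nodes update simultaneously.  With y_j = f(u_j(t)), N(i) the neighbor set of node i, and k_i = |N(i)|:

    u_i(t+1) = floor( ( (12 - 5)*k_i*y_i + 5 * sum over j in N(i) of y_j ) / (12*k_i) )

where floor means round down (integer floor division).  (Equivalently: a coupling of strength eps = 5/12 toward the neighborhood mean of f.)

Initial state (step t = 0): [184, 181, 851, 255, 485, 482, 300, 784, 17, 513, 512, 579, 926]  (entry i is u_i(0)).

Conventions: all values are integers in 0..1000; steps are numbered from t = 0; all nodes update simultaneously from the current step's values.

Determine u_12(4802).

Simulating step by step:
t=0: [184, 181, 851, 255, 485, 482, 300, 784, 17, 513, 512, 579, 926]
t=1: [344, 374, 375, 491, 616, 627, 545, 379, 252, 523, 646, 542, 317]
t=2: [586, 604, 617, 634, 620, 617, 630, 593, 548, 604, 616, 617, 585]
t=3: [629, 622, 613, 607, 611, 612, 612, 626, 635, 625, 616, 617, 627]
t=4: [608, 611, 616, 618, 618, 617, 615, 609, 605, 609, 613, 612, 609]
t=5: [619, 617, 615, 614, 614, 614, 616, 618, 620, 619, 617, 617, 618]
t=6: [613, 614, 615, 616, 616, 615, 615, 614, 613, 613, 613, 614, 613]
t=7: [616, 616, 615, 615, 615, 615, 616, 616, 616, 617, 616, 616, 616]
t=8: [615, 615, 615, 616, 616, 615, 615, 615, 614, 614, 614, 615, 615]
t=9: [616, 616, 615, 615, 615, 615, 616, 616, 616, 616, 616, 616, 616]
t=10: [615, 615, 615, 616, 616, 615, 615, 615, 615, 615, 615, 615, 615]
t=11: [616, 616, 615, 615, 615, 615, 616, 616, 616, 616, 616, 616, 616]

Answer: u_12(4802) = 615
Key observation: The state at step 9, [616, 616, 615, 615, 615, 615, 616, 616, 616, 616, 616, 616, 616], reappears at step 11: the system is in a cycle of period 2 from step 9 on.  Therefore the state at step 4802 equals the state at step 9 + ((4802 - 9) mod 2) = 10, which is [615, 615, 615, 616, 616, 615, 615, 615, 615, 615, 615, 615, 615].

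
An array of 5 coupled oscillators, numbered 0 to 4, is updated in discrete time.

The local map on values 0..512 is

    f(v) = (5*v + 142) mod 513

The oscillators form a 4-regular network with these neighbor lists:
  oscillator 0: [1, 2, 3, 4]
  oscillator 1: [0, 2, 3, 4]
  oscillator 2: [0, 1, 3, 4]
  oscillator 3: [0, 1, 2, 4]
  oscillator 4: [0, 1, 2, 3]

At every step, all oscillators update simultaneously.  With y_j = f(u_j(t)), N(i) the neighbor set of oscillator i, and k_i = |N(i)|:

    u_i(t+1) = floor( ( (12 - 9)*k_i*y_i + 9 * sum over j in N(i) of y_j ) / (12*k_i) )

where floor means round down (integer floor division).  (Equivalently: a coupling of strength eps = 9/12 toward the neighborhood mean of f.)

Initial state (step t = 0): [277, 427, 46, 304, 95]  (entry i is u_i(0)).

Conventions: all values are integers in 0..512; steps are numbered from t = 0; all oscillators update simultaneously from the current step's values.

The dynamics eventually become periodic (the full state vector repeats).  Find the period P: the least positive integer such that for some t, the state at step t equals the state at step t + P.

Answer: 18
Key observation: The state at step 4, [503, 502, 503, 502, 502], reappears at step 22 — and no state repeats earlier — so the cycle the system enters has period 18.

Derivation:
t=0: [277, 427, 46, 304, 95]
t=1: [279, 262, 271, 256, 254]
t=2: [442, 437, 440, 435, 434]
t=3: [279, 277, 278, 277, 276]
t=4: [503, 502, 503, 502, 502]
t=5: [89, 88, 89, 88, 88]
t=6: [71, 70, 71, 70, 70]
t=7: [494, 493, 494, 493, 493]
t=8: [44, 43, 44, 43, 43]
t=9: [359, 358, 359, 358, 358]
t=10: [395, 394, 395, 394, 394]
t=11: [62, 61, 62, 61, 61]
t=12: [449, 448, 449, 448, 448]
t=13: [332, 331, 332, 331, 331]
t=14: [260, 259, 260, 259, 259]
t=15: [413, 412, 413, 412, 412]
t=16: [152, 151, 152, 151, 151]
t=17: [386, 385, 386, 385, 385]
t=18: [17, 16, 17, 16, 16]
t=19: [224, 223, 224, 223, 223]
t=20: [233, 232, 233, 232, 232]
t=21: [278, 277, 278, 277, 277]
t=22: [503, 502, 503, 502, 502]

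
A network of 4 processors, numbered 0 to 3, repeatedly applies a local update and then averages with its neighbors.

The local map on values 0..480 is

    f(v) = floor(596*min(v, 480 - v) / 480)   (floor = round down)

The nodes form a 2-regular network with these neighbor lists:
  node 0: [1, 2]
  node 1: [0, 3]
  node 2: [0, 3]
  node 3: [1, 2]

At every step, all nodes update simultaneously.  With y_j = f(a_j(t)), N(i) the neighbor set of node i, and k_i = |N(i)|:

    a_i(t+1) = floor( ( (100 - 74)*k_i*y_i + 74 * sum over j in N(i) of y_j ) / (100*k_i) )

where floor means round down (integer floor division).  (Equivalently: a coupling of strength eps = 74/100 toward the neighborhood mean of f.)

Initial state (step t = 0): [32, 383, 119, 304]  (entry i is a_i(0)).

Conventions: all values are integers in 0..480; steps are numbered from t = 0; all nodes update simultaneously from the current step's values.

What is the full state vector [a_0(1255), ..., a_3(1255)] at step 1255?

Answer: [294, 294, 294, 294]
Key observation: The state at step 11, [295, 295, 295, 295], reappears at step 19: the system is in a cycle of period 8 from step 11 on.  Therefore the state at step 1255 equals the state at step 11 + ((1255 - 11) mod 8) = 15, which is [294, 294, 294, 294].

Derivation:
t=0: [32, 383, 119, 304]
t=1: [108, 126, 133, 155]
t=2: [153, 161, 163, 168]
t=3: [197, 198, 199, 202]
t=4: [245, 246, 247, 247]
t=5: [289, 290, 289, 289]
t=6: [236, 236, 237, 236]
t=7: [293, 293, 293, 293]
t=8: [232, 232, 232, 232]
t=9: [288, 288, 288, 288]
t=10: [238, 238, 238, 238]
t=11: [295, 295, 295, 295]
t=12: [229, 229, 229, 229]
t=13: [284, 284, 284, 284]
t=14: [243, 243, 243, 243]
t=15: [294, 294, 294, 294]
t=16: [230, 230, 230, 230]
t=17: [285, 285, 285, 285]
t=18: [242, 242, 242, 242]
t=19: [295, 295, 295, 295]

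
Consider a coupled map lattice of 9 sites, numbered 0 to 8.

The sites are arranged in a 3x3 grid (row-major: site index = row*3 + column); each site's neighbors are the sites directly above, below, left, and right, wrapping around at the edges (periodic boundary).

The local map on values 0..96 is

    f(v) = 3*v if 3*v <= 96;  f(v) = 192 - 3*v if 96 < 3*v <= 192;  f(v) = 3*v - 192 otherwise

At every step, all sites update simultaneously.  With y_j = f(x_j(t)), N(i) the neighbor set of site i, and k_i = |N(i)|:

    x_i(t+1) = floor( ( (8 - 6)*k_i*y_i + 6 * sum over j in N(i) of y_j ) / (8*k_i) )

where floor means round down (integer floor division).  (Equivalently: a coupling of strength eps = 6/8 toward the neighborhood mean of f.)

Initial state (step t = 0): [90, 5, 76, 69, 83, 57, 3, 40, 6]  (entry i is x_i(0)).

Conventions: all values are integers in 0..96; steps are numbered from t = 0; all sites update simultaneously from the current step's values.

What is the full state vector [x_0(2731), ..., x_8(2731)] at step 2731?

Simulating step by step:
t=0: [90, 5, 76, 69, 83, 57, 3, 40, 6]
t=1: [33, 49, 33, 34, 37, 28, 36, 36, 30]
t=2: [81, 77, 81, 86, 77, 87, 87, 77, 87]
t=3: [54, 43, 55, 59, 49, 59, 59, 50, 60]
t=4: [30, 42, 29, 23, 36, 22, 22, 35, 21]
t=5: [76, 81, 75, 74, 75, 73, 74, 74, 73]
t=6: [36, 37, 34, 31, 34, 29, 30, 33, 29]
t=7: [87, 87, 86, 89, 88, 89, 89, 88, 89]
t=8: [70, 69, 70, 73, 72, 72, 73, 72, 72]
t=9: [20, 19, 19, 24, 22, 23, 24, 22, 23]
t=10: [63, 60, 62, 68, 66, 66, 68, 66, 66]
t=11: [8, 6, 6, 8, 8, 7, 8, 8, 7]
t=12: [21, 21, 20, 23, 22, 21, 23, 22, 21]
t=13: [64, 63, 62, 66, 65, 64, 66, 65, 64]
t=14: [3, 3, 2, 3, 3, 2, 3, 3, 2]
t=15: [8, 8, 7, 8, 8, 7, 8, 8, 7]
t=16: [23, 23, 22, 23, 23, 22, 23, 23, 22]
t=17: [68, 68, 67, 68, 68, 67, 68, 68, 67]
t=18: [11, 11, 10, 11, 11, 10, 11, 11, 10]
t=19: [32, 32, 31, 32, 32, 31, 32, 32, 31]
t=20: [95, 95, 94, 95, 95, 94, 95, 95, 94]
t=21: [92, 92, 91, 92, 92, 91, 92, 92, 91]
t=22: [83, 83, 82, 83, 83, 82, 83, 83, 82]
t=23: [56, 56, 55, 56, 56, 55, 56, 56, 55]
t=24: [24, 24, 25, 24, 24, 25, 24, 24, 25]
t=25: [72, 72, 73, 72, 72, 73, 72, 72, 73]
t=26: [24, 24, 25, 24, 24, 25, 24, 24, 25]

Answer: [72, 72, 73, 72, 72, 73, 72, 72, 73]
Key observation: The state at step 24, [24, 24, 25, 24, 24, 25, 24, 24, 25], reappears at step 26: the system is in a cycle of period 2 from step 24 on.  Therefore the state at step 2731 equals the state at step 24 + ((2731 - 24) mod 2) = 25, which is [72, 72, 73, 72, 72, 73, 72, 72, 73].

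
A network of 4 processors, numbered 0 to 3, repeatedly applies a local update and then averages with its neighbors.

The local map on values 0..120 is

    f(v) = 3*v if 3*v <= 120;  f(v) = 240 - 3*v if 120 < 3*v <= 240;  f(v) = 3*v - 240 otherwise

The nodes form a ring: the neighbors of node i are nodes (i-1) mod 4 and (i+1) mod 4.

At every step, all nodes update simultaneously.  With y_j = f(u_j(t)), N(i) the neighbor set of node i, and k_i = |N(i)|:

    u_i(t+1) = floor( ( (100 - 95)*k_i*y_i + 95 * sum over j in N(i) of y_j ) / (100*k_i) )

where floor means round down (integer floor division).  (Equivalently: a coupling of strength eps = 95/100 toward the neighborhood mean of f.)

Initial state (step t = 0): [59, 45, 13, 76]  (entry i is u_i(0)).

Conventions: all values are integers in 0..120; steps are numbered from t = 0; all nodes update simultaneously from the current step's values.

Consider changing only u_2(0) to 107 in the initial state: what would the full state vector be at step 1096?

Simulating step by step:
t=0: [59, 45, 107, 76]
t=1: [58, 73, 59, 69]
t=2: [28, 62, 28, 62]
t=3: [55, 82, 55, 82]
t=4: [9, 71, 9, 71]
t=5: [27, 27, 27, 27]
t=6: [81, 81, 81, 81]
t=7: [3, 3, 3, 3]
t=8: [9, 9, 9, 9]
t=9: [27, 27, 27, 27]

Answer: [9, 9, 9, 9]
Key observation: The state at step 5, [27, 27, 27, 27], reappears at step 9: the system is in a cycle of period 4 from step 5 on.  Therefore the state at step 1096 equals the state at step 5 + ((1096 - 5) mod 4) = 8, which is [9, 9, 9, 9].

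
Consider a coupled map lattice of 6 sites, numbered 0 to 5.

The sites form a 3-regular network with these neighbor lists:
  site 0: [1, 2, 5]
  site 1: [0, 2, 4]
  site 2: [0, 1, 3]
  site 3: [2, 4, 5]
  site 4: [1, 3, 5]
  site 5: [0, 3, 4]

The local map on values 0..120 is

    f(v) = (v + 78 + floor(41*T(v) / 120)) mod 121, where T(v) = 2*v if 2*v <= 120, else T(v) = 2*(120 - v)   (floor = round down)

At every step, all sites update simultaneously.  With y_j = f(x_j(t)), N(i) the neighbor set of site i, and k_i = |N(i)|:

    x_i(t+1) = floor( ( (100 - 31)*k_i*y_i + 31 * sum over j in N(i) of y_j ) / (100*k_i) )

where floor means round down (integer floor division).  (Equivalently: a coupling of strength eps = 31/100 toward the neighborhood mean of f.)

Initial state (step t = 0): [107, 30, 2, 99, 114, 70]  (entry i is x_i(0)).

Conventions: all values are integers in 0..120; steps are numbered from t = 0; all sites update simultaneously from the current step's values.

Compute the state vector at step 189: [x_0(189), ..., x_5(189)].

Simulating step by step:
t=0: [107, 30, 2, 99, 114, 70]
t=1: [65, 28, 71, 70, 66, 64]
t=2: [53, 21, 54, 60, 53, 59]
t=3: [54, 92, 54, 55, 55, 54]
t=4: [49, 61, 49, 48, 50, 47]
t=5: [40, 52, 40, 37, 41, 36]
t=6: [25, 38, 25, 20, 26, 18]
t=7: [108, 38, 108, 100, 24, 98]
t=8: [67, 41, 67, 75, 97, 75]
t=9: [56, 37, 56, 62, 63, 62]
t=10: [48, 29, 48, 57, 53, 57]
t=11: [35, 15, 35, 49, 43, 49]
t=12: [26, 77, 26, 35, 38, 35]
t=13: [8, 45, 8, 13, 23, 13]
t=14: [85, 52, 85, 99, 103, 99]
t=15: [63, 51, 63, 69, 68, 69]
t=16: [56, 47, 56, 59, 58, 59]
t=17: [49, 40, 49, 55, 52, 55]
t=18: [38, 29, 38, 47, 42, 47]
t=19: [20, 10, 20, 33, 26, 33]
t=20: [99, 87, 99, 20, 12, 20]
t=21: [73, 70, 73, 105, 97, 105]
t=22: [62, 62, 62, 70, 68, 70]
t=23: [58, 58, 58, 60, 60, 60]
t=24: [54, 54, 54, 57, 57, 57]
t=25: [47, 47, 47, 51, 51, 51]
t=26: [36, 36, 36, 41, 41, 41]
t=27: [17, 17, 17, 25, 25, 25]
t=28: [107, 107, 107, 118, 118, 118]
t=29: [72, 72, 72, 75, 75, 75]
t=30: [61, 61, 61, 61, 61, 61]
t=31: [58, 58, 58, 58, 58, 58]
t=32: [54, 54, 54, 54, 54, 54]
t=33: [47, 47, 47, 47, 47, 47]
t=34: [36, 36, 36, 36, 36, 36]
t=35: [17, 17, 17, 17, 17, 17]
t=36: [106, 106, 106, 106, 106, 106]
t=37: [72, 72, 72, 72, 72, 72]
t=38: [61, 61, 61, 61, 61, 61]

Answer: [72, 72, 72, 72, 72, 72]
Key observation: The state at step 30, [61, 61, 61, 61, 61, 61], reappears at step 38: the system is in a cycle of period 8 from step 30 on.  Therefore the state at step 189 equals the state at step 30 + ((189 - 30) mod 8) = 37, which is [72, 72, 72, 72, 72, 72].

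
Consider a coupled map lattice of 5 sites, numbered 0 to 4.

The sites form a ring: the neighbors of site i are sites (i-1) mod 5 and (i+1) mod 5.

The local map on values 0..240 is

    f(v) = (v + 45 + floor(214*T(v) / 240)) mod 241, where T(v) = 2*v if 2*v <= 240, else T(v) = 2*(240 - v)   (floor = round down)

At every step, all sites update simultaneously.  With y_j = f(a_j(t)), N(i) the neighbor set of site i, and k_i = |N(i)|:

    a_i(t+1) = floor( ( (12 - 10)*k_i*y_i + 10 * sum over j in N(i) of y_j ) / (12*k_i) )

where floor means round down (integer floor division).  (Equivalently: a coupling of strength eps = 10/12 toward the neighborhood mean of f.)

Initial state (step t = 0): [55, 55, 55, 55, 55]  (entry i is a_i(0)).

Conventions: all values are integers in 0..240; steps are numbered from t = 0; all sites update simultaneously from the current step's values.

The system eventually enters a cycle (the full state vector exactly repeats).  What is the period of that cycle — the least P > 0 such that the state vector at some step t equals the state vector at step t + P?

Answer: 6
Key observation: The state at step 13, [109, 109, 109, 109, 109], reappears at step 19 — and no state repeats earlier — so the cycle the system enters has period 6.

Derivation:
t=0: [55, 55, 55, 55, 55]
t=1: [198, 198, 198, 198, 198]
t=2: [76, 76, 76, 76, 76]
t=3: [15, 15, 15, 15, 15]
t=4: [86, 86, 86, 86, 86]
t=5: [43, 43, 43, 43, 43]
t=6: [164, 164, 164, 164, 164]
t=7: [103, 103, 103, 103, 103]
t=8: [90, 90, 90, 90, 90]
t=9: [54, 54, 54, 54, 54]
t=10: [195, 195, 195, 195, 195]
t=11: [79, 79, 79, 79, 79]
t=12: [23, 23, 23, 23, 23]
t=13: [109, 109, 109, 109, 109]
t=14: [107, 107, 107, 107, 107]
t=15: [101, 101, 101, 101, 101]
t=16: [85, 85, 85, 85, 85]
t=17: [40, 40, 40, 40, 40]
t=18: [156, 156, 156, 156, 156]
t=19: [109, 109, 109, 109, 109]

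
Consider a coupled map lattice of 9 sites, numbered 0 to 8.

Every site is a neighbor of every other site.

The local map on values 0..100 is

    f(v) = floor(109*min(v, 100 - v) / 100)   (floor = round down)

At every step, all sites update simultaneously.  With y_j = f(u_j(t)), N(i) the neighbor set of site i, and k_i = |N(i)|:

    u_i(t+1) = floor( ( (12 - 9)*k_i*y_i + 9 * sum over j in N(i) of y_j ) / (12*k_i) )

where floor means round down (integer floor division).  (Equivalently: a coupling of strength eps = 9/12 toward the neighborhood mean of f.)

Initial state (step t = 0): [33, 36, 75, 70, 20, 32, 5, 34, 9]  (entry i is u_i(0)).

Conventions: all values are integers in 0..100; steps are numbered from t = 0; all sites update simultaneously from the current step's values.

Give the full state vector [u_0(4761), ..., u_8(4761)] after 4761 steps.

Simulating step by step:
t=0: [33, 36, 75, 70, 20, 32, 5, 34, 9]
t=1: [27, 28, 26, 27, 25, 27, 23, 28, 23]
t=2: [28, 28, 28, 28, 27, 28, 27, 28, 27]
t=3: [29, 29, 29, 29, 29, 29, 29, 29, 29]
t=4: [31, 31, 31, 31, 31, 31, 31, 31, 31]
t=5: [33, 33, 33, 33, 33, 33, 33, 33, 33]
t=6: [35, 35, 35, 35, 35, 35, 35, 35, 35]
t=7: [38, 38, 38, 38, 38, 38, 38, 38, 38]
t=8: [41, 41, 41, 41, 41, 41, 41, 41, 41]
t=9: [44, 44, 44, 44, 44, 44, 44, 44, 44]
t=10: [47, 47, 47, 47, 47, 47, 47, 47, 47]
t=11: [51, 51, 51, 51, 51, 51, 51, 51, 51]
t=12: [53, 53, 53, 53, 53, 53, 53, 53, 53]
t=13: [51, 51, 51, 51, 51, 51, 51, 51, 51]

Answer: [51, 51, 51, 51, 51, 51, 51, 51, 51]
Key observation: The state at step 11, [51, 51, 51, 51, 51, 51, 51, 51, 51], reappears at step 13: the system is in a cycle of period 2 from step 11 on.  Therefore the state at step 4761 equals the state at step 11 + ((4761 - 11) mod 2) = 11, which is [51, 51, 51, 51, 51, 51, 51, 51, 51].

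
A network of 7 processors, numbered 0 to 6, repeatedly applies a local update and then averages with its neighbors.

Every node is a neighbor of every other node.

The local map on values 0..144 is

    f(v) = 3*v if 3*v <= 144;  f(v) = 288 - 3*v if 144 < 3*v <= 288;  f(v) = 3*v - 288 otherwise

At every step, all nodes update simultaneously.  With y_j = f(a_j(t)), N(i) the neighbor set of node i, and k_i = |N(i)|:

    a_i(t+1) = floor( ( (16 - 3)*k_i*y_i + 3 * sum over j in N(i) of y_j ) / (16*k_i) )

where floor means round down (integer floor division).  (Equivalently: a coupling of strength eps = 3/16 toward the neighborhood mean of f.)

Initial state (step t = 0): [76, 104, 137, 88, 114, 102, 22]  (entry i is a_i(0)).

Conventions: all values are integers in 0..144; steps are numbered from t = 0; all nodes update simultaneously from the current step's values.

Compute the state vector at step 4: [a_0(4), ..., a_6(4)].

Answer: [106, 74, 62, 74, 88, 121, 46]

Derivation:
t=0: [76, 104, 137, 88, 114, 102, 22]
t=1: [58, 30, 107, 30, 53, 25, 63]
t=2: [108, 90, 45, 90, 120, 78, 97]
t=3: [38, 24, 115, 24, 66, 52, 12]
t=4: [106, 74, 62, 74, 88, 121, 46]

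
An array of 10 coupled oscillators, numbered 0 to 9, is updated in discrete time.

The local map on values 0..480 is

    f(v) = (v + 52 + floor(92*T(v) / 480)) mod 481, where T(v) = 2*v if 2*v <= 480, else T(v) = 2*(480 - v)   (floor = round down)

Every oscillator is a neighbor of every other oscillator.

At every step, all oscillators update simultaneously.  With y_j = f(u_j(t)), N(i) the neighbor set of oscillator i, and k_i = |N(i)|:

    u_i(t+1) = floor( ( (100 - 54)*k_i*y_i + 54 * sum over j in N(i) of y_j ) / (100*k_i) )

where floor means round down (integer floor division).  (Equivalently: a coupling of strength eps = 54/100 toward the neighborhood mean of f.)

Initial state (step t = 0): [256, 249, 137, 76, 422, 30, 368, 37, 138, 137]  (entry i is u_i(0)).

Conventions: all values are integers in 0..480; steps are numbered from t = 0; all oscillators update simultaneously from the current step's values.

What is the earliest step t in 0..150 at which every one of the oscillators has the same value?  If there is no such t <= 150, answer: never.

Simulating step by step:
t=0: [256, 249, 137, 76, 422, 30, 368, 37, 138, 137]  (not all equal)
t=1: [297, 295, 236, 202, 146, 177, 324, 181, 236, 236]  (not all equal)
t=2: [382, 382, 366, 347, 316, 333, 389, 336, 366, 366]  (not all equal)
t=3: [462, 462, 458, 453, 445, 450, 463, 450, 458, 458]  (not all equal)
t=4: [36, 36, 36, 34, 32, 34, 37, 34, 36, 36]  (not all equal)
t=5: [100, 100, 100, 99, 98, 99, 101, 99, 100, 100]  (not all equal)
t=6: [189, 189, 189, 188, 188, 188, 189, 188, 189, 189]  (not all equal)
t=7: [312, 312, 312, 312, 312, 312, 312, 312, 312, 312]  (all equal)

Answer: 7
Key observation: Synchronization is absorbing here: once all oscillators are equal they stay equal, and step 7 is the first all-equal step.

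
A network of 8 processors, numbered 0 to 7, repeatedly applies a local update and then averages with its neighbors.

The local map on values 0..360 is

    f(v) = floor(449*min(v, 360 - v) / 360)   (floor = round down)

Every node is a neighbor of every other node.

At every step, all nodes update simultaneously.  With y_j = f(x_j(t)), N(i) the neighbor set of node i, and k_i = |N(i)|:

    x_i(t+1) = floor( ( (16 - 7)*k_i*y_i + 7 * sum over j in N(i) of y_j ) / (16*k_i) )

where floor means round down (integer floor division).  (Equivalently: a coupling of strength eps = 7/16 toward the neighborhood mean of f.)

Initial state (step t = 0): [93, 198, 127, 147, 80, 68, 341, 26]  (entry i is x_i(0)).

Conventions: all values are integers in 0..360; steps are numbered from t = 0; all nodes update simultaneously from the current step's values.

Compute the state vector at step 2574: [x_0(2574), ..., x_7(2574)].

Simulating step by step:
t=0: [93, 198, 127, 147, 80, 68, 341, 26]
t=1: [113, 157, 135, 147, 105, 98, 67, 72]
t=2: [139, 166, 153, 160, 134, 130, 110, 113]
t=3: [172, 189, 180, 185, 169, 166, 154, 155]
t=4: [211, 210, 216, 213, 209, 207, 200, 200]
t=5: [186, 187, 183, 185, 188, 189, 193, 193]
t=6: [215, 214, 217, 216, 214, 213, 211, 211]
t=7: [180, 181, 179, 180, 181, 182, 183, 183]
t=8: [223, 222, 222, 223, 222, 222, 221, 221]
t=9: [170, 171, 171, 170, 171, 171, 172, 172]
t=10: [212, 213, 213, 212, 213, 213, 213, 213]
t=11: [183, 183, 183, 183, 183, 183, 183, 183]
t=12: [220, 220, 220, 220, 220, 220, 220, 220]
t=13: [174, 174, 174, 174, 174, 174, 174, 174]
t=14: [217, 217, 217, 217, 217, 217, 217, 217]
t=15: [178, 178, 178, 178, 178, 178, 178, 178]
t=16: [222, 222, 222, 222, 222, 222, 222, 222]
t=17: [172, 172, 172, 172, 172, 172, 172, 172]
t=18: [214, 214, 214, 214, 214, 214, 214, 214]
t=19: [182, 182, 182, 182, 182, 182, 182, 182]
t=20: [222, 222, 222, 222, 222, 222, 222, 222]

Answer: [214, 214, 214, 214, 214, 214, 214, 214]
Key observation: The state at step 16, [222, 222, 222, 222, 222, 222, 222, 222], reappears at step 20: the system is in a cycle of period 4 from step 16 on.  Therefore the state at step 2574 equals the state at step 16 + ((2574 - 16) mod 4) = 18, which is [214, 214, 214, 214, 214, 214, 214, 214].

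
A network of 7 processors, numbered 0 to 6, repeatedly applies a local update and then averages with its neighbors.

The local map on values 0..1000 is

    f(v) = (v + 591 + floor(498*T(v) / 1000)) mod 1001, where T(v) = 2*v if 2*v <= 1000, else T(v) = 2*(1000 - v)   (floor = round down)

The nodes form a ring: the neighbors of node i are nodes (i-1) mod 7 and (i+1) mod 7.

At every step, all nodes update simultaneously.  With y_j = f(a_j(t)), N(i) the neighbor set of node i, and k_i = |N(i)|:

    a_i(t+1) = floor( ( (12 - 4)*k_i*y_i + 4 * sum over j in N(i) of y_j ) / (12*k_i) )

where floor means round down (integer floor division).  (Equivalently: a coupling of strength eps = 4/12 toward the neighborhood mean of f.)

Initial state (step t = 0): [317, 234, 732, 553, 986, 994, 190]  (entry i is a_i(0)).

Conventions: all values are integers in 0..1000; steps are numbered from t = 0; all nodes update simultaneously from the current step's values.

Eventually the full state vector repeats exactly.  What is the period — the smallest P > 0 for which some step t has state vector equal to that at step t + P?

Answer: 1
Key observation: The state at step 5, [588, 588, 588, 588, 588, 588, 588], reappears at step 6 — and no state repeats earlier — so the cycle the system enters has period 1.

Derivation:
t=0: [317, 234, 732, 553, 986, 994, 190]
t=1: [319, 173, 499, 588, 588, 652, 781]
t=2: [404, 759, 644, 587, 588, 588, 528]
t=3: [460, 556, 588, 588, 588, 588, 556]
t=4: [534, 574, 588, 588, 588, 588, 574]
t=5: [588, 588, 588, 588, 588, 588, 588]
t=6: [588, 588, 588, 588, 588, 588, 588]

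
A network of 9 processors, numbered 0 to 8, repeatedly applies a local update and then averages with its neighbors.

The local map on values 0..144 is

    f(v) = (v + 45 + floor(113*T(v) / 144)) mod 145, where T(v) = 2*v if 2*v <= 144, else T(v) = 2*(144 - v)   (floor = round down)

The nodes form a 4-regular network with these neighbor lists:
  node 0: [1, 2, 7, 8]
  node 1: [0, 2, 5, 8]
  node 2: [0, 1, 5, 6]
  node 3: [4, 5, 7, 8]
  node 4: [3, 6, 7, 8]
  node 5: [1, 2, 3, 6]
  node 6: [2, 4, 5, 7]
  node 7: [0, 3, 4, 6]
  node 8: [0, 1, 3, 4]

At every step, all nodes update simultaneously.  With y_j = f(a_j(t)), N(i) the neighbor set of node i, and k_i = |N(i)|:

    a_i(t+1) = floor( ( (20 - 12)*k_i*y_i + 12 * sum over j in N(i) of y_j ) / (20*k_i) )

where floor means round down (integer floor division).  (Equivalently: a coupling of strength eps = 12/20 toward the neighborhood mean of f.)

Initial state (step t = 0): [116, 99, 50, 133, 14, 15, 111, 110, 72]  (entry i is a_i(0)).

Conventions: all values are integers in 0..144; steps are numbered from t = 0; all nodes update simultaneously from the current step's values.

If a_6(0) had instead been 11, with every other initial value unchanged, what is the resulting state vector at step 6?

Answer: [58, 46, 73, 73, 77, 54, 71, 70, 62]
Key observation: This trace re-runs the system from the modified initial state.

Derivation:
t=0: [116, 99, 50, 133, 14, 15, 11, 110, 72]
t=1: [60, 65, 53, 66, 72, 66, 67, 64, 72]
t=2: [59, 63, 53, 73, 77, 64, 66, 67, 75]
t=3: [58, 59, 51, 78, 79, 63, 65, 71, 74]
t=4: [56, 54, 46, 78, 79, 58, 65, 74, 72]
t=5: [50, 44, 36, 77, 79, 50, 61, 74, 70]
t=6: [58, 46, 73, 73, 77, 54, 71, 70, 62]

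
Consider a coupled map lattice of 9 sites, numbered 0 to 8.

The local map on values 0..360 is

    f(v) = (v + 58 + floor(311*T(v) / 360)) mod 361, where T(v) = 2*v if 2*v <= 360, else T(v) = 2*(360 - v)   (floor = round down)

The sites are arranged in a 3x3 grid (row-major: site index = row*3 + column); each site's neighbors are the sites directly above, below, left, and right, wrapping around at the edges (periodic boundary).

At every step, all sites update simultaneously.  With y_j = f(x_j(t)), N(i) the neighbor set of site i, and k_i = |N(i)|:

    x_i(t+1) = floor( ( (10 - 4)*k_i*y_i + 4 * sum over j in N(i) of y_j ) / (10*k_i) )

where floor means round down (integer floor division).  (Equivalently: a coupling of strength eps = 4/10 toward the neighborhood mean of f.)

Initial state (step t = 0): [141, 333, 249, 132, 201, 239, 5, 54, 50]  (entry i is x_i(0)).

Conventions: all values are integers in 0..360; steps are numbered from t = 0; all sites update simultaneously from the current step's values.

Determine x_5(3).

Simulating step by step:
t=0: [141, 333, 249, 132, 201, 239, 5, 54, 50]
t=1: [82, 105, 131, 81, 151, 143, 96, 174, 172]
t=2: [268, 267, 120, 246, 152, 112, 281, 196, 162]
t=3: [113, 117, 53, 118, 110, 42, 126, 154, 114]

Answer: x_5(3) = 42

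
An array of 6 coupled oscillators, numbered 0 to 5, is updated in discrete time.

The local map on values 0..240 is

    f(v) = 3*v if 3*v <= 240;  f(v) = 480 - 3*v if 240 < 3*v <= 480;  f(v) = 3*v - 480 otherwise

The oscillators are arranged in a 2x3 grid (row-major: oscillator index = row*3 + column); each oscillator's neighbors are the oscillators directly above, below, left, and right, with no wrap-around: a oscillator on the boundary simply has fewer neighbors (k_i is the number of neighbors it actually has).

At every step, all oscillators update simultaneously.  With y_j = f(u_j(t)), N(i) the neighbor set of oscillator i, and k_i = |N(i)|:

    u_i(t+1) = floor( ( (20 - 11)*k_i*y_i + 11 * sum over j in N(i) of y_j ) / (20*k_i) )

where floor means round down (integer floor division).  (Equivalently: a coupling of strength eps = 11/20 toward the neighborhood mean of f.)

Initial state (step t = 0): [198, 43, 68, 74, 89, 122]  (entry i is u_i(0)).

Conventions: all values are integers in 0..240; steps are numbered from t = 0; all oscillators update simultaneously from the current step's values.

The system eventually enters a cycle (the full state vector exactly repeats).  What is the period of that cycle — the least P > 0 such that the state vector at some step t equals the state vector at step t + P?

Simulating step by step:
t=0: [198, 43, 68, 74, 89, 122]
t=1: [147, 155, 158, 189, 181, 165]
t=2: [45, 26, 10, 67, 49, 25]
t=3: [137, 92, 55, 168, 131, 82]
t=4: [93, 150, 194, 53, 123, 174]
t=5: [142, 89, 65, 157, 92, 77]
t=6: [85, 178, 209, 75, 174, 213]
t=7: [177, 100, 124, 174, 99, 123]
t=8: [84, 143, 128, 83, 143, 129]
t=9: [180, 91, 82, 180, 91, 82]
t=10: [100, 185, 226, 100, 185, 226]
t=11: [151, 116, 164, 151, 116, 164]
t=12: [55, 90, 45, 55, 90, 45]
t=13: [177, 188, 155, 177, 188, 155]
t=14: [60, 65, 33, 60, 65, 33]
t=15: [184, 174, 125, 184, 174, 125]
t=16: [63, 59, 87, 63, 59, 87]
t=17: [185, 186, 207, 185, 186, 207]
t=18: [75, 89, 123, 75, 89, 123]
t=19: [221, 196, 139, 221, 196, 139]
t=20: [162, 113, 75, 162, 113, 75]
t=21: [43, 131, 201, 43, 131, 201]
t=22: [117, 101, 113, 117, 101, 113]
t=23: [142, 161, 150, 142, 161, 150]
t=24: [39, 17, 22, 39, 17, 22]
t=25: [98, 65, 61, 98, 65, 61]
t=26: [188, 191, 186, 188, 191, 186]
t=27: [86, 88, 82, 86, 88, 82]
t=28: [220, 220, 229, 220, 220, 229]
t=29: [180, 184, 199, 180, 184, 199]
t=30: [63, 78, 104, 63, 78, 104]
t=31: [201, 213, 186, 201, 213, 186]
t=32: [132, 137, 100, 132, 137, 100]
t=33: [79, 92, 149, 79, 92, 149]
t=34: [227, 178, 80, 227, 178, 80]
t=35: [160, 115, 188, 160, 115, 188]
t=36: [37, 100, 98, 37, 100, 98]
t=37: [129, 168, 184, 129, 168, 184]
t=38: [74, 45, 58, 74, 45, 58]
t=39: [198, 158, 163, 198, 158, 163]
t=40: [84, 26, 8, 84, 26, 8]
t=41: [186, 95, 38, 186, 95, 38]
t=42: [110, 158, 136, 110, 158, 136]
t=43: [110, 44, 53, 110, 44, 53]
t=44: [145, 140, 151, 145, 140, 151]
t=45: [49, 51, 36, 49, 51, 36]
t=46: [148, 143, 120, 148, 143, 120]
t=47: [40, 60, 101, 40, 60, 101]
t=48: [136, 168, 177, 136, 168, 177]
t=49: [58, 37, 43, 58, 37, 43]
t=50: [156, 125, 124, 156, 125, 124]
t=51: [37, 88, 107, 37, 88, 107]
t=52: [139, 186, 174, 139, 186, 174]
t=53: [67, 68, 51, 67, 68, 51]
t=54: [201, 194, 167, 201, 194, 167]
t=55: [117, 91, 43, 117, 91, 43]
t=56: [150, 178, 150, 150, 178, 150]
t=57: [36, 45, 36, 36, 45, 36]
t=58: [115, 125, 115, 115, 125, 115]
t=59: [126, 116, 126, 126, 116, 126]
t=60: [110, 121, 110, 110, 121, 110]
t=61: [140, 129, 140, 140, 129, 140]
t=62: [69, 80, 69, 69, 80, 69]
t=63: [216, 227, 216, 216, 227, 216]
t=64: [177, 188, 177, 177, 188, 177]
t=65: [60, 71, 60, 60, 71, 60]
t=66: [189, 200, 189, 189, 200, 189]
t=67: [96, 107, 96, 96, 107, 96]
t=68: [182, 171, 182, 182, 171, 182]
t=69: [56, 45, 56, 56, 45, 56]
t=70: [158, 147, 158, 158, 147, 158]
t=71: [15, 26, 15, 15, 26, 15]
t=72: [54, 65, 54, 54, 65, 54]
t=73: [171, 182, 171, 171, 182, 171]
t=74: [42, 53, 42, 42, 53, 42]
t=75: [135, 146, 135, 135, 146, 135]
t=76: [65, 54, 65, 65, 54, 65]
t=77: [185, 174, 185, 185, 174, 185]
t=78: [65, 54, 65, 65, 54, 65]

Answer: 2
Key observation: The state at step 76, [65, 54, 65, 65, 54, 65], reappears at step 78 — and no state repeats earlier — so the cycle the system enters has period 2.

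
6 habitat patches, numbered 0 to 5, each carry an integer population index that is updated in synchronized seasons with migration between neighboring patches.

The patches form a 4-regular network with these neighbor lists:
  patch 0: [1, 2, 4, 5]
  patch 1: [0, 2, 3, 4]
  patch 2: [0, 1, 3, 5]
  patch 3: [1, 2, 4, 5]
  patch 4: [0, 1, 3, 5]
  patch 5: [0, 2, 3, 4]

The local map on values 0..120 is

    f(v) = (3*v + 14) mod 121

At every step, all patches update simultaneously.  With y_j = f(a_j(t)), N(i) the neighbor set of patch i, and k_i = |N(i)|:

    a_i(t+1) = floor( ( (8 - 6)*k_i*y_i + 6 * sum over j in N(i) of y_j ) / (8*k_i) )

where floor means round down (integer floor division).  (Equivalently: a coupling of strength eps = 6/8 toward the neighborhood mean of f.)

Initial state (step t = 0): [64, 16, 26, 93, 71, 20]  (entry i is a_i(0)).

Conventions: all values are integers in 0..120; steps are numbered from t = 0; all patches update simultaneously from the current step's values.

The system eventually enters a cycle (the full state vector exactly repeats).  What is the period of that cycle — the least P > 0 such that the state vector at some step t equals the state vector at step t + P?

Simulating step by step:
t=0: [64, 16, 26, 93, 71, 20]
t=1: [83, 78, 74, 75, 77, 81]
t=2: [31, 49, 58, 55, 30, 51]
t=3: [74, 73, 63, 62, 73, 74]
t=4: [107, 100, 99, 98, 106, 101]
t=5: [80, 77, 74, 73, 79, 78]
t=6: [27, 47, 53, 52, 27, 48]
t=7: [64, 63, 53, 53, 64, 63]
t=8: [77, 71, 69, 69, 77, 71]
t=9: [59, 65, 84, 84, 59, 65]
t=10: [68, 57, 56, 56, 68, 57]
t=11: [77, 75, 68, 68, 77, 75]
t=12: [63, 67, 87, 87, 63, 67]
t=13: [77, 66, 65, 65, 77, 66]
t=14: [51, 56, 73, 73, 51, 56]
t=15: [64, 74, 80, 80, 64, 74]
t=16: [82, 65, 64, 64, 82, 65]
t=17: [56, 60, 73, 73, 56, 60]
t=18: [75, 83, 87, 87, 75, 83]
t=19: [65, 61, 44, 44, 65, 61]
t=20: [71, 61, 55, 55, 71, 61]
t=21: [85, 80, 73, 73, 85, 80]
t=22: [37, 55, 58, 58, 37, 55]
t=23: [36, 41, 51, 51, 36, 41]
t=24: [15, 21, 26, 26, 15, 21]
t=25: [71, 75, 80, 80, 71, 75]
t=26: [92, 73, 69, 69, 92, 73]
t=27: [81, 83, 94, 94, 81, 83]
t=28: [24, 31, 34, 34, 24, 31]
t=29: [99, 102, 107, 107, 99, 102]
t=30: [76, 80, 82, 82, 76, 80]
t=31: [7, 9, 12, 12, 7, 9]
t=32: [40, 42, 43, 43, 40, 42]
t=33: [16, 17, 19, 19, 16, 17]
t=34: [64, 66, 67, 67, 64, 66]
t=35: [88, 89, 91, 91, 88, 89]
t=36: [38, 40, 41, 41, 38, 40]
t=37: [10, 11, 13, 13, 10, 11]
t=38: [46, 48, 49, 49, 46, 48]
t=39: [34, 35, 37, 37, 34, 35]
t=40: [96, 74, 68, 68, 96, 74]
t=41: [87, 87, 96, 96, 87, 87]
t=42: [38, 43, 44, 44, 38, 43]
t=43: [16, 17, 20, 20, 16, 17]
t=44: [65, 67, 68, 68, 65, 67]
t=45: [91, 92, 94, 94, 91, 92]
t=46: [47, 49, 50, 50, 47, 49]
t=47: [37, 38, 40, 40, 37, 38]
t=48: [6, 8, 9, 9, 6, 8]
t=49: [35, 36, 38, 38, 35, 36]
t=50: [53, 47, 25, 25, 53, 47]
t=51: [52, 61, 61, 61, 52, 61]
t=52: [64, 65, 70, 70, 64, 65]
t=53: [89, 92, 94, 94, 89, 92]
t=54: [45, 46, 48, 48, 45, 46]
t=55: [30, 32, 33, 33, 30, 32]
t=56: [107, 108, 110, 110, 107, 108]
t=57: [95, 97, 98, 98, 95, 97]
t=58: [60, 61, 63, 63, 60, 61]
t=59: [75, 77, 78, 78, 75, 77]
t=60: [53, 47, 25, 25, 53, 47]

Answer: 10
Key observation: The state at step 50, [53, 47, 25, 25, 53, 47], reappears at step 60 — and no state repeats earlier — so the cycle the system enters has period 10.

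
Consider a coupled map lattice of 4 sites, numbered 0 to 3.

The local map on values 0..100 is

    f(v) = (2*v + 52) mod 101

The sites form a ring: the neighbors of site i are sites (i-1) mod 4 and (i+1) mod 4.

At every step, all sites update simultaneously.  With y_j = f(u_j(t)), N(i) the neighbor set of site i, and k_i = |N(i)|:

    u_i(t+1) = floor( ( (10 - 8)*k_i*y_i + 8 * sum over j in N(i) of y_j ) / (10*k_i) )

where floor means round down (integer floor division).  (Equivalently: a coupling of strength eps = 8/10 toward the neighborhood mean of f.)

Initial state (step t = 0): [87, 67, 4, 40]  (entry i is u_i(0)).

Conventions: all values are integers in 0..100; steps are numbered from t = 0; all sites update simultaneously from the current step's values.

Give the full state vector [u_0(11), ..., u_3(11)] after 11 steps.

Simulating step by step:
t=0: [87, 67, 4, 40]
t=1: [51, 50, 58, 39]
t=2: [42, 58, 45, 53]
t=3: [56, 43, 57, 41]
t=4: [40, 58, 41, 57]
t=5: [59, 39, 59, 38]
t=6: [36, 61, 36, 60]
t=7: [62, 33, 62, 32]
t=8: [27, 63, 27, 63]
t=9: [62, 19, 62, 19]
t=10: [87, 78, 87, 78]
t=11: [9, 20, 9, 20]

Answer: [9, 20, 9, 20]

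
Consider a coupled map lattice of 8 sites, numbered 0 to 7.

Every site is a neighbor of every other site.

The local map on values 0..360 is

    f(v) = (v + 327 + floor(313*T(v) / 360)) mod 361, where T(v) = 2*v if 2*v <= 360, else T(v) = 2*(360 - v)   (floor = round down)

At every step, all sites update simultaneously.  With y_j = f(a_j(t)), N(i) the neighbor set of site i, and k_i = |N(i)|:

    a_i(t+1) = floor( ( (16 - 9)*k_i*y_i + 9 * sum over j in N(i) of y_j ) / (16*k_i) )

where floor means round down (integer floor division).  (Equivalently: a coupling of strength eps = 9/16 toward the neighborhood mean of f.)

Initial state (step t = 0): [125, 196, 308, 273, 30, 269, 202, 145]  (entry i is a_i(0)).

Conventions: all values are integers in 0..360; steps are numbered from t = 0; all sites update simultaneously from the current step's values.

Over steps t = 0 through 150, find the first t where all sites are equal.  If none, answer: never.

Answer: 22
Key observation: Synchronization is absorbing here: once all sites are equal they stay equal, and step 22 is the first all-equal step.

Derivation:
t=0: [125, 196, 308, 273, 30, 269, 202, 145]  (not all equal)
t=1: [157, 78, 48, 57, 64, 58, 76, 48]  (not all equal)
t=2: [90, 141, 112, 121, 128, 122, 140, 112]  (not all equal)
t=3: [266, 316, 287, 296, 303, 297, 315, 287]  (not all equal)
t=4: [77, 193, 72, 69, 68, 69, 193, 72]  (not all equal)
t=5: [154, 122, 149, 146, 145, 146, 122, 149]  (not all equal)
t=6: [62, 160, 57, 54, 53, 54, 160, 57]  (not all equal)
t=7: [112, 79, 108, 104, 104, 104, 79, 108]  (not all equal)
t=8: [250, 218, 246, 242, 242, 242, 218, 246]  (not all equal)
t=9: [51, 59, 52, 53, 53, 53, 59, 52]  (not all equal)
t=10: [110, 118, 111, 112, 112, 112, 118, 111]  (not all equal)
t=11: [272, 280, 273, 274, 274, 274, 280, 273]  (not all equal)
t=12: [28, 26, 28, 27, 27, 27, 26, 28]  (not all equal)
t=13: [40, 38, 40, 39, 39, 39, 38, 40]  (not all equal)
t=14: [73, 71, 73, 72, 72, 72, 71, 73]  (not all equal)
t=15: [163, 161, 163, 163, 163, 163, 161, 163]  (not all equal)
t=16: [50, 47, 50, 50, 50, 50, 47, 50]  (not all equal)
t=17: [100, 97, 100, 100, 100, 100, 97, 100]  (not all equal)
t=18: [237, 234, 237, 237, 237, 237, 234, 237]  (not all equal)
t=19: [55, 56, 55, 55, 55, 55, 56, 55]  (not all equal)
t=20: [116, 117, 116, 116, 116, 116, 117, 116]  (not all equal)
t=21: [283, 284, 283, 283, 283, 283, 284, 283]  (not all equal)
t=22: [21, 21, 21, 21, 21, 21, 21, 21]  (all equal)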